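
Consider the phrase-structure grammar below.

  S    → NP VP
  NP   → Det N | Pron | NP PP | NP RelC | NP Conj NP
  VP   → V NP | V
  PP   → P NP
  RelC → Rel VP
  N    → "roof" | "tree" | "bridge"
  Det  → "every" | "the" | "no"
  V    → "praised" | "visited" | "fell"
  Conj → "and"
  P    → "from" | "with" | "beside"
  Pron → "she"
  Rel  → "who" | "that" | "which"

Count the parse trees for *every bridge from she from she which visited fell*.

5

Two of the 5 distinct bracketings:
[S [NP [NP [Det every] [N bridge]] [PP [P from] [NP [NP [Pron she]] [PP [P from] [NP [NP [Pron she]] [RelC [Rel which] [VP [V visited]]]]]]]] [VP [V fell]]]
[S [NP [NP [Det every] [N bridge]] [PP [P from] [NP [NP [NP [Pron she]] [PP [P from] [NP [Pron she]]]] [RelC [Rel which] [VP [V visited]]]]]] [VP [V fell]]]
The trees differ in how a recursive rule is bracketed over the same span.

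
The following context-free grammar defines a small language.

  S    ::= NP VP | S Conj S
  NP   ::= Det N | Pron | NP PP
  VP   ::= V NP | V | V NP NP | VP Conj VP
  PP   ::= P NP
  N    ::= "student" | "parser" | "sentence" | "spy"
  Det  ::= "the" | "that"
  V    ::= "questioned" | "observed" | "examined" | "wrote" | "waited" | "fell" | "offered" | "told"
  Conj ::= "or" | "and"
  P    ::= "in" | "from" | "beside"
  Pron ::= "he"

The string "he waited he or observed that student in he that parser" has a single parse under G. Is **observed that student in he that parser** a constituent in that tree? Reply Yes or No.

[S [NP [Pron he]] [VP [VP [V waited] [NP [Pron he]]] [Conj or] [VP [V observed] [NP [NP [Det that] [N student]] [PP [P in] [NP [Pron he]]]] [NP [Det that] [N parser]]]]]
The words 'observed that student in he that parser' are exhaustively dominated by a single VP node (built by VP → V NP NP), so they form a constituent.

Yes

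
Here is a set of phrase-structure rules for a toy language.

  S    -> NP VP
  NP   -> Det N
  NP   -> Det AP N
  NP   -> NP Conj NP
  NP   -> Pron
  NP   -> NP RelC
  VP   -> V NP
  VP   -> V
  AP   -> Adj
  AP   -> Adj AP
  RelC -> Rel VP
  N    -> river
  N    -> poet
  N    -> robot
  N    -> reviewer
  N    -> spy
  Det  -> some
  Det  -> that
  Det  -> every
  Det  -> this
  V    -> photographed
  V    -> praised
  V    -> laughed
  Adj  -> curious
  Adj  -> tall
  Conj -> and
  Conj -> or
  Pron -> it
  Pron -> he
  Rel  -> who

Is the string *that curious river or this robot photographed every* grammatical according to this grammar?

Ungrammatical

For S → NP VP, every NP-prefix leaves a non-VP remainder: after 'that curious river' the remainder is not a VP; after 'that curious river or this robot' the remainder is not a VP.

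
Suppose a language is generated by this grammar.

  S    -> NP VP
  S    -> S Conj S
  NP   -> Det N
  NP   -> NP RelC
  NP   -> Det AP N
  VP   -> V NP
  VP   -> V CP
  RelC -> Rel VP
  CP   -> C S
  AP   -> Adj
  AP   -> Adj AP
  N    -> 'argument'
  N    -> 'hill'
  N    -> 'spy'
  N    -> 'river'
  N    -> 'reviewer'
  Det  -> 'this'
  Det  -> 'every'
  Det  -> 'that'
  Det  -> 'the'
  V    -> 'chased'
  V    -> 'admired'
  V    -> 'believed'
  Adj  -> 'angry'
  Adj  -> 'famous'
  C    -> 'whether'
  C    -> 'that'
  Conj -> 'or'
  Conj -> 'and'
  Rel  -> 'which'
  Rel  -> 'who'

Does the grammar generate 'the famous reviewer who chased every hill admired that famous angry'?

Ungrammatical

For S → NP VP, every NP-prefix leaves a non-VP remainder: after 'the famous reviewer' the remainder is not a VP; after 'the famous reviewer who chased every hill' the remainder is not a VP. The alternative S rule S → S Conj S likewise has no satisfying split.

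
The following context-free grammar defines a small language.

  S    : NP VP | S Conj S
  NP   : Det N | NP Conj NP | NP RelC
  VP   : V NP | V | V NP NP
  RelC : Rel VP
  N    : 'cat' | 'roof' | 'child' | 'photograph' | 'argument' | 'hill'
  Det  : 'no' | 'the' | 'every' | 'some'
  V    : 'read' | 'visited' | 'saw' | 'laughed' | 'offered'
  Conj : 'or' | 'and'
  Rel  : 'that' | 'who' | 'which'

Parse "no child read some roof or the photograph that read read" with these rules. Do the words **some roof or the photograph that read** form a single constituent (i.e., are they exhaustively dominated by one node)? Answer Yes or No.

[S [S [NP [Det no] [N child]] [VP [V read] [NP [Det some] [N roof]]]] [Conj or] [S [NP [NP [Det the] [N photograph]] [RelC [Rel that] [VP [V read]]]] [VP [V read]]]]
The smallest constituent containing 'some roof or the photograph that read' is the S spanning 'no child read some roof or the photograph that read read'; no single node in the tree dominates exactly the given words.

No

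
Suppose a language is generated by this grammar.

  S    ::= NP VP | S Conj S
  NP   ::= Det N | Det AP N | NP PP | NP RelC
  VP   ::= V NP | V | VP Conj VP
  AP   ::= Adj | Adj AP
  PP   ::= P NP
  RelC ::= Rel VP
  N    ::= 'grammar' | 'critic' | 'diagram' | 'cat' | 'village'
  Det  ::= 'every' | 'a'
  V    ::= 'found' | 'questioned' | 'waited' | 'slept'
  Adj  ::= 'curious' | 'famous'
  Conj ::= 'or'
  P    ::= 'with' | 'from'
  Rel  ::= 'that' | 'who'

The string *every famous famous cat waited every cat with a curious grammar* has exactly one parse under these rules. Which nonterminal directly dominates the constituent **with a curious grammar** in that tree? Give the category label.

S
  NP
    Det: every
    AP
      Adj: famous
      AP
        Adj: famous
    N: cat
  VP
    V: waited
    NP
      NP
        Det: every
        N: cat
      PP
        P: with
        NP
          Det: a
          AP
            Adj: curious
          N: grammar
The span 'with a curious grammar' is the PP node built by PP → P NP.
Its mother is the NP built by NP → NP PP.

NP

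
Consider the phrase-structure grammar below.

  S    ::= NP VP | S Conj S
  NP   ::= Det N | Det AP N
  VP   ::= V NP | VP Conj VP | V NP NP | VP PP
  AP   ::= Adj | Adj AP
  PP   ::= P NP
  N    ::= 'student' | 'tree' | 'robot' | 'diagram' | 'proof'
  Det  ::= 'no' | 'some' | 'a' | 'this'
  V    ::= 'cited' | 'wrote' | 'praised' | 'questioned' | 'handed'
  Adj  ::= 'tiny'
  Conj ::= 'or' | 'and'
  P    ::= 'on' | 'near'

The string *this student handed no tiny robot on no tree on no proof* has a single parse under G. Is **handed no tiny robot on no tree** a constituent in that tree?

Yes

[S [NP [Det this] [N student]] [VP [VP [VP [V handed] [NP [Det no] [AP [Adj tiny]] [N robot]]] [PP [P on] [NP [Det no] [N tree]]]] [PP [P on] [NP [Det no] [N proof]]]]]
The words 'handed no tiny robot on no tree' are exhaustively dominated by a single VP node (built by VP → VP PP), so they form a constituent.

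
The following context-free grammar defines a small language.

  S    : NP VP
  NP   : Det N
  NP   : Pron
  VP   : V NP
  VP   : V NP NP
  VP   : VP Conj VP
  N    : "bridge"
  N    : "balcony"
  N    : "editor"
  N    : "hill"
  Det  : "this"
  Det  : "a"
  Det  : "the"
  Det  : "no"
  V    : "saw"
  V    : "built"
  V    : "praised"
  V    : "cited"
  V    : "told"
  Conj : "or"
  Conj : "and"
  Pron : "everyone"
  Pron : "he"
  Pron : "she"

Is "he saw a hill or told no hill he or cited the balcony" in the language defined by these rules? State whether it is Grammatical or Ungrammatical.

S
  NP
    Pron: he
  VP
    VP
      V: saw
      NP
        Det: a
        N: hill
    Conj: or
    VP
      VP
        V: told
        NP
          Det: no
          N: hill
        NP
          Pron: he
      Conj: or
      VP
        V: cited
        NP
          Det: the
          N: balcony
Each bracket corresponds to one application of a listed rule, so the string is derivable from S.

Grammatical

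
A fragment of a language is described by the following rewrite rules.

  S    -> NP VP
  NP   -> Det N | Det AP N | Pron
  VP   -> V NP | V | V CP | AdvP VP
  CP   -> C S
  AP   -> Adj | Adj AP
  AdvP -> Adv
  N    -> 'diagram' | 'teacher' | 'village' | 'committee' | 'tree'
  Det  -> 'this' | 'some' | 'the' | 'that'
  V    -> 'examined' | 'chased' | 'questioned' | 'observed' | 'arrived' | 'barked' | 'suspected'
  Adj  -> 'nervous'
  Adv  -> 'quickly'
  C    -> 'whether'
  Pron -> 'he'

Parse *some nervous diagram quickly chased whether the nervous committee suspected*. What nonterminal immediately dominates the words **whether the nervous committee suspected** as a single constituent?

CP

S
  NP
    Det: some
    AP
      Adj: nervous
    N: diagram
  VP
    AdvP
      Adv: quickly
    VP
      V: chased
      CP
        C: whether
        S
          NP
            Det: the
            AP
              Adj: nervous
            N: committee
          VP
            V: suspected
The span 'whether the nervous committee suspected' is the CP node built by CP → C S.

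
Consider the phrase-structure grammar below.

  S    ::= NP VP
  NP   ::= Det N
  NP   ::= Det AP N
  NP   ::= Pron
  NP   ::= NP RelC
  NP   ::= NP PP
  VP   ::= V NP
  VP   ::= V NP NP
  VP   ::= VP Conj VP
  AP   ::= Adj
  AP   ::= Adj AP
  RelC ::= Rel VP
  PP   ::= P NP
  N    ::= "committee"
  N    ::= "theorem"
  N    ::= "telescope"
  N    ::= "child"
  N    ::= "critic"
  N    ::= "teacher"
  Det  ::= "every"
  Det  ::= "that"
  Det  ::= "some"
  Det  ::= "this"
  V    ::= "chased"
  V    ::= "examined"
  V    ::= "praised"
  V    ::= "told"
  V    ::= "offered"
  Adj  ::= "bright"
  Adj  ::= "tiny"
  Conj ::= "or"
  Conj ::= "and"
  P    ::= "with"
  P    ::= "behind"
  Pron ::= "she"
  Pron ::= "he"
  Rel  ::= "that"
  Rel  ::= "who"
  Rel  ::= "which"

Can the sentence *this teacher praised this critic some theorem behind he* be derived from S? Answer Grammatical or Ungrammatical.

Grammatical

S
  NP
    Det: this
    N: teacher
  VP
    V: praised
    NP
      Det: this
      N: critic
    NP
      NP
        Det: some
        N: theorem
      PP
        P: behind
        NP
          Pron: he
Each bracket corresponds to one application of a listed rule, so the string is derivable from S.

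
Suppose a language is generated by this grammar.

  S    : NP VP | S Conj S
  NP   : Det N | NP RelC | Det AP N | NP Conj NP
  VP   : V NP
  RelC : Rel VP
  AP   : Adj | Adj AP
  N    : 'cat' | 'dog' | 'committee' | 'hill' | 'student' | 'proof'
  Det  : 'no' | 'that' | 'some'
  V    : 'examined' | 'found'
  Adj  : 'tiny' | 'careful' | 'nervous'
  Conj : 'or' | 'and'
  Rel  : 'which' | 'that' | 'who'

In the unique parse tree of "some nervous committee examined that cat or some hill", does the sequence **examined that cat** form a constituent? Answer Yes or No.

[S [NP [Det some] [AP [Adj nervous]] [N committee]] [VP [V examined] [NP [NP [Det that] [N cat]] [Conj or] [NP [Det some] [N hill]]]]]
The smallest constituent containing 'examined that cat' is the VP spanning 'examined that cat or some hill'; no single node in the tree dominates exactly the given words.

No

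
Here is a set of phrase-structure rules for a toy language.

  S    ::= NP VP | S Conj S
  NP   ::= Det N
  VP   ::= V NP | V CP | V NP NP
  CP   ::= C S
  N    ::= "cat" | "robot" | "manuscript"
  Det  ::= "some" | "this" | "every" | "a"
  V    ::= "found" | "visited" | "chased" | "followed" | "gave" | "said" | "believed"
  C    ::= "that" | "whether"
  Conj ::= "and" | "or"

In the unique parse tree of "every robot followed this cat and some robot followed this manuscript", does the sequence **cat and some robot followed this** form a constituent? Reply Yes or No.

[S [S [NP [Det every] [N robot]] [VP [V followed] [NP [Det this] [N cat]]]] [Conj and] [S [NP [Det some] [N robot]] [VP [V followed] [NP [Det this] [N manuscript]]]]]
The smallest constituent containing 'cat and some robot followed this' is the S spanning 'every robot followed this cat and some robot followed this manuscript'; no single node in the tree dominates exactly the given words.

No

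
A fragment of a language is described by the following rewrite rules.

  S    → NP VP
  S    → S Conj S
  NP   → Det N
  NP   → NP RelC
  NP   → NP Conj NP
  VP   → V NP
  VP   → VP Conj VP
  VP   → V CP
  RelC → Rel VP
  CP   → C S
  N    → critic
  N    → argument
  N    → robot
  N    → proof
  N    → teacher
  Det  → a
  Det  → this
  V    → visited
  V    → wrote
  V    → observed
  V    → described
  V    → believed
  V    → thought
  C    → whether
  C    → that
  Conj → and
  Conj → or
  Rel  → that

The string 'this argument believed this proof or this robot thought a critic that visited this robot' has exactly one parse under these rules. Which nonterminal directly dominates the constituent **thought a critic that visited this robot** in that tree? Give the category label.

S
  S
    NP
      Det: this
      N: argument
    VP
      V: believed
      NP
        Det: this
        N: proof
  Conj: or
  S
    NP
      Det: this
      N: robot
    VP
      V: thought
      NP
        NP
          Det: a
          N: critic
        RelC
          Rel: that
          VP
            V: visited
            NP
              Det: this
              N: robot
The span 'thought a critic that visited this robot' is the VP node built by VP → V NP.
Its mother is the S built by S → NP VP.

S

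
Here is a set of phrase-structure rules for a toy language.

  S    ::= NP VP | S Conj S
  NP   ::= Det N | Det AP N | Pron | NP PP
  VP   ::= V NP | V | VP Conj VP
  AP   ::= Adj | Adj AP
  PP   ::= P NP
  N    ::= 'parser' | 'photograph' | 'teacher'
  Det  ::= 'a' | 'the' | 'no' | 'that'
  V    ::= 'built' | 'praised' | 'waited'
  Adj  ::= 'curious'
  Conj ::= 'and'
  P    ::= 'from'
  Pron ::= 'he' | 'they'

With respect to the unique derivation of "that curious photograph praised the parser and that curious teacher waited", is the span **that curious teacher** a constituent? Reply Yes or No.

[S [S [NP [Det that] [AP [Adj curious]] [N photograph]] [VP [V praised] [NP [Det the] [N parser]]]] [Conj and] [S [NP [Det that] [AP [Adj curious]] [N teacher]] [VP [V waited]]]]
The words 'that curious teacher' are exhaustively dominated by a single NP node (built by NP → Det AP N), so they form a constituent.

Yes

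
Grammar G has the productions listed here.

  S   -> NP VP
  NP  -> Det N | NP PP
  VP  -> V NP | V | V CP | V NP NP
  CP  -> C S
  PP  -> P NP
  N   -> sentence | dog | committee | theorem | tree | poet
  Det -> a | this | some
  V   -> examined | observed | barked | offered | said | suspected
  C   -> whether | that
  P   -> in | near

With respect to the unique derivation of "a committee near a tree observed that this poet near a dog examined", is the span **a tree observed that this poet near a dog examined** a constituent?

No

[S [NP [NP [Det a] [N committee]] [PP [P near] [NP [Det a] [N tree]]]] [VP [V observed] [CP [C that] [S [NP [NP [Det this] [N poet]] [PP [P near] [NP [Det a] [N dog]]]] [VP [V examined]]]]]]
The smallest constituent containing 'a tree observed that this poet near a dog examined' is the S spanning 'a committee near a tree observed that this poet near a dog examined'; no single node in the tree dominates exactly the given words.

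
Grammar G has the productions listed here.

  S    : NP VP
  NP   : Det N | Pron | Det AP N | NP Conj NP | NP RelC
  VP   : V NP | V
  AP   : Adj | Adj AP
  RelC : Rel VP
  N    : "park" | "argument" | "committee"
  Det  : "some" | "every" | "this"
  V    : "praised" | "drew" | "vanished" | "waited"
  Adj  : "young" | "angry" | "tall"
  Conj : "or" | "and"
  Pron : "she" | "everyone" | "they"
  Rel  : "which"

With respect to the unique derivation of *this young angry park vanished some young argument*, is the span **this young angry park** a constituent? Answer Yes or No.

[S [NP [Det this] [AP [Adj young] [AP [Adj angry]]] [N park]] [VP [V vanished] [NP [Det some] [AP [Adj young]] [N argument]]]]
The words 'this young angry park' are exhaustively dominated by a single NP node (built by NP → Det AP N), so they form a constituent.

Yes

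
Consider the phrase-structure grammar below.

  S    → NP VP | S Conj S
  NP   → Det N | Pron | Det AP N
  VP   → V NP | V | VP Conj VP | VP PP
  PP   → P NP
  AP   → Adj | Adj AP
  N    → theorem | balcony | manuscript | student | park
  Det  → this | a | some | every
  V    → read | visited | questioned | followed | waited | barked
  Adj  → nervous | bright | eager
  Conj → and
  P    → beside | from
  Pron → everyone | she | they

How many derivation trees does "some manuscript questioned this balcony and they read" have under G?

1

[S [S [NP [Det some] [N manuscript]] [VP [V questioned] [NP [Det this] [N balcony]]]] [Conj and] [S [NP [Pron they]] [VP [V read]]]]
No rule offers an alternative attachment or grouping for any span, so this is the only derivation.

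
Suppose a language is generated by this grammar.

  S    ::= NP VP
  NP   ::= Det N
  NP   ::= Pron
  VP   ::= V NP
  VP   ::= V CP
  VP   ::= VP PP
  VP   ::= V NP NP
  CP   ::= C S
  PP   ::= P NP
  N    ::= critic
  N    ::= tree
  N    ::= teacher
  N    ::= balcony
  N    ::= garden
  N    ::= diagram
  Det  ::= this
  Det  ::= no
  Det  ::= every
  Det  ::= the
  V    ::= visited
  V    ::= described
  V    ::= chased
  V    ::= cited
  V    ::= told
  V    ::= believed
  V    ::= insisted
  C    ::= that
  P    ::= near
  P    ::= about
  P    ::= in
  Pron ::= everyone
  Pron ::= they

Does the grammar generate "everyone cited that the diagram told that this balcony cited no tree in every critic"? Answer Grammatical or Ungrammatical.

Grammatical

S
  NP
    Pron: everyone
  VP
    V: cited
    CP
      C: that
      S
        NP
          Det: the
          N: diagram
        VP
          V: told
          CP
            C: that
            S
              NP
                Det: this
                N: balcony
              VP
                VP
                  V: cited
                  NP
                    Det: no
                    N: tree
                PP
                  P: in
                  NP
                    Det: every
                    N: critic
Each bracket corresponds to one application of a listed rule, so the string is derivable from S.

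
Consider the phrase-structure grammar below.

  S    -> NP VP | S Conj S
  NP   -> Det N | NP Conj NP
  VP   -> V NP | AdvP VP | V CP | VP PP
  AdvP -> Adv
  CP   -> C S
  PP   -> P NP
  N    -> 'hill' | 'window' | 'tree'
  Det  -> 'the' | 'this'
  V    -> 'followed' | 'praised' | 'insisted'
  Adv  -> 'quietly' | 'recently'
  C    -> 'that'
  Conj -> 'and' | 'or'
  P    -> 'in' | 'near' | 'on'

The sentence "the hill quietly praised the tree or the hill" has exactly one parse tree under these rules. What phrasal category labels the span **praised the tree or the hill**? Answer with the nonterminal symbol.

VP

[S [NP [Det the] [N hill]] [VP [AdvP [Adv quietly]] [VP [V praised] [NP [NP [Det the] [N tree]] [Conj or] [NP [Det the] [N hill]]]]]]
The span 'praised the tree or the hill' is the VP node built by VP → V NP.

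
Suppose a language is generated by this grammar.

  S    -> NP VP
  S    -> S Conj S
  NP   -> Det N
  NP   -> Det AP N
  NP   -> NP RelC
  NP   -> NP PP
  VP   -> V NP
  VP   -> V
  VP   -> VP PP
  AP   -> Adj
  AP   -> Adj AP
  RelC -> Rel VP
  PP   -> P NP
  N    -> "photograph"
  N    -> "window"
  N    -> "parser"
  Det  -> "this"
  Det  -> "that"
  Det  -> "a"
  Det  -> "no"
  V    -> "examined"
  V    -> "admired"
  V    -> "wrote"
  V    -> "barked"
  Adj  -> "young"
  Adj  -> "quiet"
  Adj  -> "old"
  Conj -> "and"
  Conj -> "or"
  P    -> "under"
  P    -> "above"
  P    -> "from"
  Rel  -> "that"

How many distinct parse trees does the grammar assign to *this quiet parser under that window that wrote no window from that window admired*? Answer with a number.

Two of the 7 distinct bracketings:
[S [NP [NP [NP [Det this] [AP [Adj quiet]] [N parser]] [PP [P under] [NP [Det that] [N window]]]] [RelC [Rel that] [VP [V wrote] [NP [NP [Det no] [N window]] [PP [P from] [NP [Det that] [N window]]]]]]] [VP [V admired]]]
[S [NP [NP [NP [Det this] [AP [Adj quiet]] [N parser]] [PP [P under] [NP [Det that] [N window]]]] [RelC [Rel that] [VP [VP [V wrote] [NP [Det no] [N window]]] [PP [P from] [NP [Det that] [N window]]]]]] [VP [V admired]]]
The difference turns on whether VP → VP PP is used at the relevant span, versus an alternative expansion of VP.

7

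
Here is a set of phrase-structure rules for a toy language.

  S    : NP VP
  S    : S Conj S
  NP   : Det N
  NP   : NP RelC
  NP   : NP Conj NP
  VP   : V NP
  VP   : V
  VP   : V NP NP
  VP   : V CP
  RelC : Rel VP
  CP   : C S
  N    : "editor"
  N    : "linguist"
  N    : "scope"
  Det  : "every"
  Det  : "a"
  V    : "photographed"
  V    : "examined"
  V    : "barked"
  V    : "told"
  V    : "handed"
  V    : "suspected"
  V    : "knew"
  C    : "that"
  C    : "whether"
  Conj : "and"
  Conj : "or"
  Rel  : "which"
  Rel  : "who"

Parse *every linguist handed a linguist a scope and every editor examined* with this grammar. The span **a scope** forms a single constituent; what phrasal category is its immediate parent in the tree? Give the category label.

VP

[S [S [NP [Det every] [N linguist]] [VP [V handed] [NP [Det a] [N linguist]] [NP [Det a] [N scope]]]] [Conj and] [S [NP [Det every] [N editor]] [VP [V examined]]]]
The span 'a scope' is the NP node built by NP → Det N.
Its mother is the VP built by VP → V NP NP.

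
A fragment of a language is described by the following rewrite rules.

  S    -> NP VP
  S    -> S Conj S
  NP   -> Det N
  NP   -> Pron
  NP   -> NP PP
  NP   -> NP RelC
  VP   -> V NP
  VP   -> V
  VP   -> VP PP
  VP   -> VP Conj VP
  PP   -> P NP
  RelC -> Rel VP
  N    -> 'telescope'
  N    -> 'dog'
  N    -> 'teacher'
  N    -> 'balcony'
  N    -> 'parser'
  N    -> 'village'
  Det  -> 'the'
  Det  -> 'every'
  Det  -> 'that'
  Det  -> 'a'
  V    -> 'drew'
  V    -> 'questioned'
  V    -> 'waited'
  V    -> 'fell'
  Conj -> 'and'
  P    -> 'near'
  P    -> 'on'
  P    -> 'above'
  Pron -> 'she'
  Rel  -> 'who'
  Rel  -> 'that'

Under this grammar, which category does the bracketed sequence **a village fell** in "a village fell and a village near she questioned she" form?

S
  S
    NP
      Det: a
      N: village
    VP
      V: fell
  Conj: and
  S
    NP
      NP
        Det: a
        N: village
      PP
        P: near
        NP
          Pron: she
    VP
      V: questioned
      NP
        Pron: she
The span 'a village fell' is the S node built by S → NP VP.

S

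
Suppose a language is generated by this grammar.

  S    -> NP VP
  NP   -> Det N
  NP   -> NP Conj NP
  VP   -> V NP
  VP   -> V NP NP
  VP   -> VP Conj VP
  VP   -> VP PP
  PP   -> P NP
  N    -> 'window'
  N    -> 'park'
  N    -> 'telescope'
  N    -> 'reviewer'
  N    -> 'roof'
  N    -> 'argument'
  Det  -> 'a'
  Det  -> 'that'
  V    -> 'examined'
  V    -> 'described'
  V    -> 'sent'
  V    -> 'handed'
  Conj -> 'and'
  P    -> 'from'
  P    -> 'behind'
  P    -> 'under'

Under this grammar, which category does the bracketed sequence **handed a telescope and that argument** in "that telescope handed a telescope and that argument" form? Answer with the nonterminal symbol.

[S [NP [Det that] [N telescope]] [VP [V handed] [NP [NP [Det a] [N telescope]] [Conj and] [NP [Det that] [N argument]]]]]
The span 'handed a telescope and that argument' is the VP node built by VP → V NP.

VP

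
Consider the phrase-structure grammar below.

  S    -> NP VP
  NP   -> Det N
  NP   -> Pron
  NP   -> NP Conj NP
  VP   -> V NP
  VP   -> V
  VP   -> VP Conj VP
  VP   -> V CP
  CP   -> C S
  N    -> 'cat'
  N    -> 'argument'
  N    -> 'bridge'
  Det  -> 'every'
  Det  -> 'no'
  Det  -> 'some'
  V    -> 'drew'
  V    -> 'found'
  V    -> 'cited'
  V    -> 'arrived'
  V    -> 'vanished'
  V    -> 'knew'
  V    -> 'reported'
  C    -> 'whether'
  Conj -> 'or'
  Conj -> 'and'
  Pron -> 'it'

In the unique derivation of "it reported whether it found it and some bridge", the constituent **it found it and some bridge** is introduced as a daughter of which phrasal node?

S
  NP
    Pron: it
  VP
    V: reported
    CP
      C: whether
      S
        NP
          Pron: it
        VP
          V: found
          NP
            NP
              Pron: it
            Conj: and
            NP
              Det: some
              N: bridge
The span 'it found it and some bridge' is the S node built by S → NP VP.
Its mother is the CP built by CP → C S.

CP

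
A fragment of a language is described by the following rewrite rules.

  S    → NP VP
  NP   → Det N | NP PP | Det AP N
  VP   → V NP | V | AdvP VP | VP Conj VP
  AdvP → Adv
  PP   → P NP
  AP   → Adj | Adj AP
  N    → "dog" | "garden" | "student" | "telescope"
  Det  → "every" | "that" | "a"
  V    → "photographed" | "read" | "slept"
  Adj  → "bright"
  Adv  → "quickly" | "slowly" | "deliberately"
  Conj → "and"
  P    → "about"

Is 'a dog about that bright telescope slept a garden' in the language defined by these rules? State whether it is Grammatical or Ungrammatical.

Grammatical

S
  NP
    NP
      Det: a
      N: dog
    PP
      P: about
      NP
        Det: that
        AP
          Adj: bright
        N: telescope
  VP
    V: slept
    NP
      Det: a
      N: garden
Every word is introduced by a lexical rule and the phrasal rules combine the resulting categories into a single S.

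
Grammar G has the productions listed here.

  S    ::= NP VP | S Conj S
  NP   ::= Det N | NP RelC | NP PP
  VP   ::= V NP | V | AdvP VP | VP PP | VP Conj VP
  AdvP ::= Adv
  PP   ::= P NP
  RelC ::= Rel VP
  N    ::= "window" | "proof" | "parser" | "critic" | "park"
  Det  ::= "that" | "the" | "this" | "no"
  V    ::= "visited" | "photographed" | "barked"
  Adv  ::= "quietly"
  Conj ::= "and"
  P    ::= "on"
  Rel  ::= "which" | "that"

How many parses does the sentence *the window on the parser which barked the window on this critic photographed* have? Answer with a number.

Two of the 7 distinct bracketings:
[S [NP [NP [NP [Det the] [N window]] [PP [P on] [NP [Det the] [N parser]]]] [RelC [Rel which] [VP [V barked] [NP [NP [Det the] [N window]] [PP [P on] [NP [Det this] [N critic]]]]]]] [VP [V photographed]]]
[S [NP [NP [NP [Det the] [N window]] [PP [P on] [NP [Det the] [N parser]]]] [RelC [Rel which] [VP [VP [V barked] [NP [Det the] [N window]]] [PP [P on] [NP [Det this] [N critic]]]]]] [VP [V photographed]]]
The difference turns on whether VP → VP PP is used at the relevant span, versus an alternative expansion of VP.

7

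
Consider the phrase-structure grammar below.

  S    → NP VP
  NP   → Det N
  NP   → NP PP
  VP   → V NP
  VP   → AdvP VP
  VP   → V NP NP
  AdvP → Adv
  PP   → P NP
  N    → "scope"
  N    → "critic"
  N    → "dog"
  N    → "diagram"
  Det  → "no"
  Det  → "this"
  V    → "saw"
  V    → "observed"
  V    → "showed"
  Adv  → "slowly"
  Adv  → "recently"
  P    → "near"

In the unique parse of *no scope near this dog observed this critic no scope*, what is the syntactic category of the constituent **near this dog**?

S
  NP
    NP
      Det: no
      N: scope
    PP
      P: near
      NP
        Det: this
        N: dog
  VP
    V: observed
    NP
      Det: this
      N: critic
    NP
      Det: no
      N: scope
The span 'near this dog' is the PP node built by PP → P NP.

PP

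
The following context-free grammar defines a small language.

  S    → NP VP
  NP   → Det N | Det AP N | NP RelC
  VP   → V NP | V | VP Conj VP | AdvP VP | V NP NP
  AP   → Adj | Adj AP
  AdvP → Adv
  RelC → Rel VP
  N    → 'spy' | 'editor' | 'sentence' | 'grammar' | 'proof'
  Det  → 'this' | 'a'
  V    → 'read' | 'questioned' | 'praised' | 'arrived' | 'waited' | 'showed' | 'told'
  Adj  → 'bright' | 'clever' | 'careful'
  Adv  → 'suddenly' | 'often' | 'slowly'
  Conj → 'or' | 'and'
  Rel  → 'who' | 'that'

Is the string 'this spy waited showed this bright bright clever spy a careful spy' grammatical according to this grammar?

For S → NP VP, the only prefix that parses as NP is 'this spy', but the remainder 'waited showed this bright bright clever spy a careful spy' is not a VP under these rules.

Ungrammatical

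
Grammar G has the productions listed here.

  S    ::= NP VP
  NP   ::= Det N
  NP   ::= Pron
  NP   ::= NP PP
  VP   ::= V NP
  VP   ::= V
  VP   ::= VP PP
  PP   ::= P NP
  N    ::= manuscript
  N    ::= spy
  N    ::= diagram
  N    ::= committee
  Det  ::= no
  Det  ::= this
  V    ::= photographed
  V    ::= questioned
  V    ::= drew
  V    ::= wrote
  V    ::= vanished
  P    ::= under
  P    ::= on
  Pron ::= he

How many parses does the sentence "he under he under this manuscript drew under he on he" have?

4

Two of the 4 distinct bracketings:
[S [NP [NP [Pron he]] [PP [P under] [NP [NP [Pron he]] [PP [P under] [NP [Det this] [N manuscript]]]]]] [VP [VP [V drew]] [PP [P under] [NP [NP [Pron he]] [PP [P on] [NP [Pron he]]]]]]]
[S [NP [NP [Pron he]] [PP [P under] [NP [NP [Pron he]] [PP [P under] [NP [Det this] [N manuscript]]]]]] [VP [VP [VP [V drew]] [PP [P under] [NP [Pron he]]]] [PP [P on] [NP [Pron he]]]]]
The trees differ in how a recursive rule is bracketed over the same span.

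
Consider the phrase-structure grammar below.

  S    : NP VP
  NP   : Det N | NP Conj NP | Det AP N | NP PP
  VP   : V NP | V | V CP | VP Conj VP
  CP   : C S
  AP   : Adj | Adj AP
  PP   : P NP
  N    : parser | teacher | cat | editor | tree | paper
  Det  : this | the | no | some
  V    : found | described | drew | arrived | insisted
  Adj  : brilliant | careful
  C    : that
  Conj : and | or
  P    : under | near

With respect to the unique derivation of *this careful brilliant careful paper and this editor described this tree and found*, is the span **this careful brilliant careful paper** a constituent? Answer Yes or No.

Yes

[S [NP [NP [Det this] [AP [Adj careful] [AP [Adj brilliant] [AP [Adj careful]]]] [N paper]] [Conj and] [NP [Det this] [N editor]]] [VP [VP [V described] [NP [Det this] [N tree]]] [Conj and] [VP [V found]]]]
The words 'this careful brilliant careful paper' are exhaustively dominated by a single NP node (built by NP → Det AP N), so they form a constituent.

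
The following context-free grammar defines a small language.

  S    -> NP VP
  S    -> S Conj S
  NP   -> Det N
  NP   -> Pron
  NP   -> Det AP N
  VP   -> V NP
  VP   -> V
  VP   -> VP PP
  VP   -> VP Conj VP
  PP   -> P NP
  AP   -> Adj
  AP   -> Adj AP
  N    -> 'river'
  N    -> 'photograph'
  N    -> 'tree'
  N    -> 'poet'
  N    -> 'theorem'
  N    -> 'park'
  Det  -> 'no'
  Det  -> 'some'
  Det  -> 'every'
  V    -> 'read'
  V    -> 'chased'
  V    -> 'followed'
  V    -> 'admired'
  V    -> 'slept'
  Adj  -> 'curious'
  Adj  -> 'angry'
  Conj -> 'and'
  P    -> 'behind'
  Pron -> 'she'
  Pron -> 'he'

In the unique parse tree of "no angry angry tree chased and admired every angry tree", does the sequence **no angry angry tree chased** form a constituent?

No

[S [NP [Det no] [AP [Adj angry] [AP [Adj angry]]] [N tree]] [VP [VP [V chased]] [Conj and] [VP [V admired] [NP [Det every] [AP [Adj angry]] [N tree]]]]]
The smallest constituent containing 'no angry angry tree chased' is the S spanning 'no angry angry tree chased and admired every angry tree'; no single node in the tree dominates exactly the given words.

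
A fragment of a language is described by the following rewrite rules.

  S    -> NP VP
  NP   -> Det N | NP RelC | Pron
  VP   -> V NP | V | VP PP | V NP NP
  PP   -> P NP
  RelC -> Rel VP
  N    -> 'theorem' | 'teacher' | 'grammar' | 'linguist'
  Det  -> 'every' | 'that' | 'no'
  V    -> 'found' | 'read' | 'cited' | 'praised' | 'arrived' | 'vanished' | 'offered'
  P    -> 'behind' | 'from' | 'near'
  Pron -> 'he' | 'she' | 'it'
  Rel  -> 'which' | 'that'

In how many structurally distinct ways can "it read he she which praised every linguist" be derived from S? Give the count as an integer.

1

[S [NP [Pron it]] [VP [V read] [NP [Pron he]] [NP [NP [Pron she]] [RelC [Rel which] [VP [V praised] [NP [Det every] [N linguist]]]]]]]
No rule offers an alternative attachment or grouping for any span, so this is the only derivation.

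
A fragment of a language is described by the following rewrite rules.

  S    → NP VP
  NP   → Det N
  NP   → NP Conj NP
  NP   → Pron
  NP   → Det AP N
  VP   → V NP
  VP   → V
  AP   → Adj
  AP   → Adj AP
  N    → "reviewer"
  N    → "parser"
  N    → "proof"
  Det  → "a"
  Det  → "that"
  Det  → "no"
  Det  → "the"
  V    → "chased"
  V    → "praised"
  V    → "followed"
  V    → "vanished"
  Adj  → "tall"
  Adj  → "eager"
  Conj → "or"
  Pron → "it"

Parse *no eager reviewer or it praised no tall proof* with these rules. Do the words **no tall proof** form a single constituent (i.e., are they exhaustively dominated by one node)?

Yes

[S [NP [NP [Det no] [AP [Adj eager]] [N reviewer]] [Conj or] [NP [Pron it]]] [VP [V praised] [NP [Det no] [AP [Adj tall]] [N proof]]]]
The words 'no tall proof' are exhaustively dominated by a single NP node (built by NP → Det AP N), so they form a constituent.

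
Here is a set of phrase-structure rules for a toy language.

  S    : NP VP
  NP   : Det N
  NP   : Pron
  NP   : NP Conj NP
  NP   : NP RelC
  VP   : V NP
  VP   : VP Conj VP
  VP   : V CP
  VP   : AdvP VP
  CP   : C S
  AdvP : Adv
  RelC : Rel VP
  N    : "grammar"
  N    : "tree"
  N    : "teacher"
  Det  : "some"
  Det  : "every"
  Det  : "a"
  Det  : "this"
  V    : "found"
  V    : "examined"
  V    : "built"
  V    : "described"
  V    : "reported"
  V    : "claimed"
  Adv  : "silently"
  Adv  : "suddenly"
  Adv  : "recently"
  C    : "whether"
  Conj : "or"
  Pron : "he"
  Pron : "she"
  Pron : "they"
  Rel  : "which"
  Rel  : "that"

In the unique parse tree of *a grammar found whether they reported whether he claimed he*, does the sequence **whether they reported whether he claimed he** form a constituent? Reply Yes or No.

[S [NP [Det a] [N grammar]] [VP [V found] [CP [C whether] [S [NP [Pron they]] [VP [V reported] [CP [C whether] [S [NP [Pron he]] [VP [V claimed] [NP [Pron he]]]]]]]]]]
The words 'whether they reported whether he claimed he' are exhaustively dominated by a single CP node (built by CP → C S), so they form a constituent.

Yes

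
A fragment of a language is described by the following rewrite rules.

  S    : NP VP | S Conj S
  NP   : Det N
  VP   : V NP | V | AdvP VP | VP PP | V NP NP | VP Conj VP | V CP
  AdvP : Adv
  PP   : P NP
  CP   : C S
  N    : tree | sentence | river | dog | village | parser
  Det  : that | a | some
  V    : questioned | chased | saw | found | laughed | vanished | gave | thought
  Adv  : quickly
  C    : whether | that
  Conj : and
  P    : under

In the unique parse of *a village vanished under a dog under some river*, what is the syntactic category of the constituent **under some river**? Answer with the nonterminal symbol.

PP

S
  NP
    Det: a
    N: village
  VP
    VP
      VP
        V: vanished
      PP
        P: under
        NP
          Det: a
          N: dog
    PP
      P: under
      NP
        Det: some
        N: river
The span 'under some river' is the PP node built by PP → P NP.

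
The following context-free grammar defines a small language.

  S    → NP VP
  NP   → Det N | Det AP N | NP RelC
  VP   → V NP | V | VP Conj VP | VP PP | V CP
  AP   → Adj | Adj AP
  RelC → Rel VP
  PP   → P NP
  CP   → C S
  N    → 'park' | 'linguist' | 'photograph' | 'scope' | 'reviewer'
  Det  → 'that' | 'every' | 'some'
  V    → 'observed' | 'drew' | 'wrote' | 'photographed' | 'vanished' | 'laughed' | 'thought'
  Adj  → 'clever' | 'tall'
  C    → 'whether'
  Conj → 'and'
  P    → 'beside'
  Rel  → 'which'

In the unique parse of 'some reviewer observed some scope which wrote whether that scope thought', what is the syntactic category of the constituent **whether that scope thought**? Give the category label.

CP

S
  NP
    Det: some
    N: reviewer
  VP
    V: observed
    NP
      NP
        Det: some
        N: scope
      RelC
        Rel: which
        VP
          V: wrote
          CP
            C: whether
            S
              NP
                Det: that
                N: scope
              VP
                V: thought
The span 'whether that scope thought' is the CP node built by CP → C S.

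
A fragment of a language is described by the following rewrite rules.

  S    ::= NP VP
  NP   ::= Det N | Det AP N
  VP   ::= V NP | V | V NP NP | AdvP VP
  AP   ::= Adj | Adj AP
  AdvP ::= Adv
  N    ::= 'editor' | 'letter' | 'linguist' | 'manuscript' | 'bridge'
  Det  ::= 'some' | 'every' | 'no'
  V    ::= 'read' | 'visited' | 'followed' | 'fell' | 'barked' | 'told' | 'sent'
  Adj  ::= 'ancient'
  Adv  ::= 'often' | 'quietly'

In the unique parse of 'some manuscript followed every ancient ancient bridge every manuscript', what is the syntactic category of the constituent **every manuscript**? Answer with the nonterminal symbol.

S
  NP
    Det: some
    N: manuscript
  VP
    V: followed
    NP
      Det: every
      AP
        Adj: ancient
        AP
          Adj: ancient
      N: bridge
    NP
      Det: every
      N: manuscript
The span 'every manuscript' is the NP node built by NP → Det N.

NP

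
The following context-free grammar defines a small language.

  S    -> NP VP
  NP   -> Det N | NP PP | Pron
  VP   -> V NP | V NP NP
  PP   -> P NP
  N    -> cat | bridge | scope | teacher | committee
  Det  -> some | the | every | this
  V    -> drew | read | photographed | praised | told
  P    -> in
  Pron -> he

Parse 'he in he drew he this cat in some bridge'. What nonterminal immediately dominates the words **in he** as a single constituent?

PP

[S [NP [NP [Pron he]] [PP [P in] [NP [Pron he]]]] [VP [V drew] [NP [Pron he]] [NP [NP [Det this] [N cat]] [PP [P in] [NP [Det some] [N bridge]]]]]]
The span 'in he' is the PP node built by PP → P NP.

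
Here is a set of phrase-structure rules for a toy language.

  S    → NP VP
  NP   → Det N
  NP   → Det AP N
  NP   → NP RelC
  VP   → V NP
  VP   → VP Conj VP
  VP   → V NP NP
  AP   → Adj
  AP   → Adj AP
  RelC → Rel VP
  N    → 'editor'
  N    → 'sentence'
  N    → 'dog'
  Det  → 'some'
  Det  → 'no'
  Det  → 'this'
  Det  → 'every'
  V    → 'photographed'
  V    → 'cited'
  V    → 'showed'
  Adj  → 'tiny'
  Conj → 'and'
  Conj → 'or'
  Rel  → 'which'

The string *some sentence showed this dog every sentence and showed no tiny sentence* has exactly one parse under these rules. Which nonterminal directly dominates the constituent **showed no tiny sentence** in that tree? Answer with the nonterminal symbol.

VP

[S [NP [Det some] [N sentence]] [VP [VP [V showed] [NP [Det this] [N dog]] [NP [Det every] [N sentence]]] [Conj and] [VP [V showed] [NP [Det no] [AP [Adj tiny]] [N sentence]]]]]
The span 'showed no tiny sentence' is the VP node built by VP → V NP.
Its mother is the VP built by VP → VP Conj VP.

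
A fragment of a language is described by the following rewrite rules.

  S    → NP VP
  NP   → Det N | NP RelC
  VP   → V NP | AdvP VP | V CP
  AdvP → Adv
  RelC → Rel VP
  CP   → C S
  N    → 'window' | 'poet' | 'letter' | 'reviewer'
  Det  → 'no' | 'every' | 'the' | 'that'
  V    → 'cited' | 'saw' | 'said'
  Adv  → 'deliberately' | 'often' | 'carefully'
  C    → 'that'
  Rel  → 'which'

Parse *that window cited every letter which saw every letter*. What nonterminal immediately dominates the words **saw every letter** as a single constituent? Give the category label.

VP

[S [NP [Det that] [N window]] [VP [V cited] [NP [NP [Det every] [N letter]] [RelC [Rel which] [VP [V saw] [NP [Det every] [N letter]]]]]]]
The span 'saw every letter' is the VP node built by VP → V NP.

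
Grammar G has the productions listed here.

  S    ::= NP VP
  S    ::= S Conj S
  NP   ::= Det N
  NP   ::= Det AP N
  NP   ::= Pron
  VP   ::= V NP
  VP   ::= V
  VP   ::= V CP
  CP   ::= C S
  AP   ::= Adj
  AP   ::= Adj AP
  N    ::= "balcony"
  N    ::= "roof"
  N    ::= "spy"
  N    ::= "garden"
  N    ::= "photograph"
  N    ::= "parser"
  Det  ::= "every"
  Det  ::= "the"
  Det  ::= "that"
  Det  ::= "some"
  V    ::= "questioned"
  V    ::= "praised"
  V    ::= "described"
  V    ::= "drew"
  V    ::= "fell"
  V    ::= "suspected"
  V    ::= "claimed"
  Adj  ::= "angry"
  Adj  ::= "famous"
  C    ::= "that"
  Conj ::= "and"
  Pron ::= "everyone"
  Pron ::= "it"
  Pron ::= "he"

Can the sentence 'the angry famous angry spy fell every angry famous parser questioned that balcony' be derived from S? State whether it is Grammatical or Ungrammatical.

Ungrammatical

For S → NP VP, the only prefix that parses as NP is 'the angry famous angry spy', but the remainder 'fell every angry famous parser questioned that balcony' is not a VP under these rules. The alternative S rule S → S Conj S likewise has no satisfying split.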